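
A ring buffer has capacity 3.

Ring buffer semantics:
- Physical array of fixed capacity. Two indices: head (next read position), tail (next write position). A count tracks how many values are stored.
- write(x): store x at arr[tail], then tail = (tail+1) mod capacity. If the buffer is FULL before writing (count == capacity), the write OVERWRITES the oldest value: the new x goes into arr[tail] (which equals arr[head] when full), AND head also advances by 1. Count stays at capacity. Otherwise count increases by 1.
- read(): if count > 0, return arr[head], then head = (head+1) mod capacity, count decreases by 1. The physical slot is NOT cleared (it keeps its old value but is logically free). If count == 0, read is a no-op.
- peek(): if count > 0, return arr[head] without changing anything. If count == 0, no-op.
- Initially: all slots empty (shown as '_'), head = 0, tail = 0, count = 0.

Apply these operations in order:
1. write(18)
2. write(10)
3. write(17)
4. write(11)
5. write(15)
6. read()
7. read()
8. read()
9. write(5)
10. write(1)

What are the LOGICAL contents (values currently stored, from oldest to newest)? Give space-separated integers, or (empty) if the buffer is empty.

Answer: 5 1

Derivation:
After op 1 (write(18)): arr=[18 _ _] head=0 tail=1 count=1
After op 2 (write(10)): arr=[18 10 _] head=0 tail=2 count=2
After op 3 (write(17)): arr=[18 10 17] head=0 tail=0 count=3
After op 4 (write(11)): arr=[11 10 17] head=1 tail=1 count=3
After op 5 (write(15)): arr=[11 15 17] head=2 tail=2 count=3
After op 6 (read()): arr=[11 15 17] head=0 tail=2 count=2
After op 7 (read()): arr=[11 15 17] head=1 tail=2 count=1
After op 8 (read()): arr=[11 15 17] head=2 tail=2 count=0
After op 9 (write(5)): arr=[11 15 5] head=2 tail=0 count=1
After op 10 (write(1)): arr=[1 15 5] head=2 tail=1 count=2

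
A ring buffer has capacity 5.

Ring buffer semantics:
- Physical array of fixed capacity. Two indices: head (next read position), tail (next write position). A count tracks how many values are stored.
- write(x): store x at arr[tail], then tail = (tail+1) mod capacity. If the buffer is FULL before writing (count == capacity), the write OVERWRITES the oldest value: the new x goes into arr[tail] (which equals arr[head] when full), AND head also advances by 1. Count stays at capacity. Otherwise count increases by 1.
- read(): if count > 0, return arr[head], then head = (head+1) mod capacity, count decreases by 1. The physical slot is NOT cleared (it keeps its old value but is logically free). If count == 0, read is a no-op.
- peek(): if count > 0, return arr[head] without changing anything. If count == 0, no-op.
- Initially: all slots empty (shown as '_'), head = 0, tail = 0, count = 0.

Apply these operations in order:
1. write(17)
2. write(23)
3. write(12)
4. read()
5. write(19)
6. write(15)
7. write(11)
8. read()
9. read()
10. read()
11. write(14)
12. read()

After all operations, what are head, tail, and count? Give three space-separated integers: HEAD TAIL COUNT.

Answer: 0 2 2

Derivation:
After op 1 (write(17)): arr=[17 _ _ _ _] head=0 tail=1 count=1
After op 2 (write(23)): arr=[17 23 _ _ _] head=0 tail=2 count=2
After op 3 (write(12)): arr=[17 23 12 _ _] head=0 tail=3 count=3
After op 4 (read()): arr=[17 23 12 _ _] head=1 tail=3 count=2
After op 5 (write(19)): arr=[17 23 12 19 _] head=1 tail=4 count=3
After op 6 (write(15)): arr=[17 23 12 19 15] head=1 tail=0 count=4
After op 7 (write(11)): arr=[11 23 12 19 15] head=1 tail=1 count=5
After op 8 (read()): arr=[11 23 12 19 15] head=2 tail=1 count=4
After op 9 (read()): arr=[11 23 12 19 15] head=3 tail=1 count=3
After op 10 (read()): arr=[11 23 12 19 15] head=4 tail=1 count=2
After op 11 (write(14)): arr=[11 14 12 19 15] head=4 tail=2 count=3
After op 12 (read()): arr=[11 14 12 19 15] head=0 tail=2 count=2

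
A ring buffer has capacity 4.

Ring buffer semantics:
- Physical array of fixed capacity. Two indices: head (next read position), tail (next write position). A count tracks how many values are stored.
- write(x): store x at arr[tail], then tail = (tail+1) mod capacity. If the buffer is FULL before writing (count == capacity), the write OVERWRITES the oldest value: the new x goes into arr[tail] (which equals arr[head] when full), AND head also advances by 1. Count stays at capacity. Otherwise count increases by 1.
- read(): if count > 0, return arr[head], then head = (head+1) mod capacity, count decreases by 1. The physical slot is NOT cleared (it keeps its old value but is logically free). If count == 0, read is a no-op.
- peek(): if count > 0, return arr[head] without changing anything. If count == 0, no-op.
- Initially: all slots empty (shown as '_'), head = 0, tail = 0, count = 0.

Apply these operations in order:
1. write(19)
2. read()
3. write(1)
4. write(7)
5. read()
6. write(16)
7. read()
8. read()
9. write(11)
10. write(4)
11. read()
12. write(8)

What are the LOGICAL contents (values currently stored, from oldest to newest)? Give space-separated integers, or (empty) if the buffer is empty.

Answer: 4 8

Derivation:
After op 1 (write(19)): arr=[19 _ _ _] head=0 tail=1 count=1
After op 2 (read()): arr=[19 _ _ _] head=1 tail=1 count=0
After op 3 (write(1)): arr=[19 1 _ _] head=1 tail=2 count=1
After op 4 (write(7)): arr=[19 1 7 _] head=1 tail=3 count=2
After op 5 (read()): arr=[19 1 7 _] head=2 tail=3 count=1
After op 6 (write(16)): arr=[19 1 7 16] head=2 tail=0 count=2
After op 7 (read()): arr=[19 1 7 16] head=3 tail=0 count=1
After op 8 (read()): arr=[19 1 7 16] head=0 tail=0 count=0
After op 9 (write(11)): arr=[11 1 7 16] head=0 tail=1 count=1
After op 10 (write(4)): arr=[11 4 7 16] head=0 tail=2 count=2
After op 11 (read()): arr=[11 4 7 16] head=1 tail=2 count=1
After op 12 (write(8)): arr=[11 4 8 16] head=1 tail=3 count=2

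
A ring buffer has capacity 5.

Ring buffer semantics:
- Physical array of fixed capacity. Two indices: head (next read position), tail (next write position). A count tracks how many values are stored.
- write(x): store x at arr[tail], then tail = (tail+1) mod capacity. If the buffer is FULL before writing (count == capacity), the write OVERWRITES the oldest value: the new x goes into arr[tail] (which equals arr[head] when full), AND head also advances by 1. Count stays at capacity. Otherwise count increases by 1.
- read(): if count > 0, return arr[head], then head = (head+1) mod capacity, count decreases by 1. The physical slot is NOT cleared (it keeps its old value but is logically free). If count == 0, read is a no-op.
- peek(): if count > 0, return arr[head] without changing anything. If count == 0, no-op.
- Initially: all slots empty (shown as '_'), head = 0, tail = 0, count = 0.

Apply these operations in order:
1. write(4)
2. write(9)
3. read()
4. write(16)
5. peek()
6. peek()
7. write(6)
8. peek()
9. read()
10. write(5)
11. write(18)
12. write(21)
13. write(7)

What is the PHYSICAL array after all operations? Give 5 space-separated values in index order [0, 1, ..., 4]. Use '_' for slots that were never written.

After op 1 (write(4)): arr=[4 _ _ _ _] head=0 tail=1 count=1
After op 2 (write(9)): arr=[4 9 _ _ _] head=0 tail=2 count=2
After op 3 (read()): arr=[4 9 _ _ _] head=1 tail=2 count=1
After op 4 (write(16)): arr=[4 9 16 _ _] head=1 tail=3 count=2
After op 5 (peek()): arr=[4 9 16 _ _] head=1 tail=3 count=2
After op 6 (peek()): arr=[4 9 16 _ _] head=1 tail=3 count=2
After op 7 (write(6)): arr=[4 9 16 6 _] head=1 tail=4 count=3
After op 8 (peek()): arr=[4 9 16 6 _] head=1 tail=4 count=3
After op 9 (read()): arr=[4 9 16 6 _] head=2 tail=4 count=2
After op 10 (write(5)): arr=[4 9 16 6 5] head=2 tail=0 count=3
After op 11 (write(18)): arr=[18 9 16 6 5] head=2 tail=1 count=4
After op 12 (write(21)): arr=[18 21 16 6 5] head=2 tail=2 count=5
After op 13 (write(7)): arr=[18 21 7 6 5] head=3 tail=3 count=5

Answer: 18 21 7 6 5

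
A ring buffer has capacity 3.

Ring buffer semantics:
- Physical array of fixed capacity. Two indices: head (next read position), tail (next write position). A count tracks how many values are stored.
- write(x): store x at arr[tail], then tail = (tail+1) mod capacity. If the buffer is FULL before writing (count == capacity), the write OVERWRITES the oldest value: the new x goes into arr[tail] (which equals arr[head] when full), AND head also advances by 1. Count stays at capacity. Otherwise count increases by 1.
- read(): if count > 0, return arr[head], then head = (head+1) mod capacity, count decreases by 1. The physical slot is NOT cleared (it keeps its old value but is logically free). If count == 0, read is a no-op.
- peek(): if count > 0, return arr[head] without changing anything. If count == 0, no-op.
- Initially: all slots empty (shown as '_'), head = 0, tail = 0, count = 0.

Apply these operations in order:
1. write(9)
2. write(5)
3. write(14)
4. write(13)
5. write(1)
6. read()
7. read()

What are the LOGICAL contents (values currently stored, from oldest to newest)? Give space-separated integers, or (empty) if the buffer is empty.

Answer: 1

Derivation:
After op 1 (write(9)): arr=[9 _ _] head=0 tail=1 count=1
After op 2 (write(5)): arr=[9 5 _] head=0 tail=2 count=2
After op 3 (write(14)): arr=[9 5 14] head=0 tail=0 count=3
After op 4 (write(13)): arr=[13 5 14] head=1 tail=1 count=3
After op 5 (write(1)): arr=[13 1 14] head=2 tail=2 count=3
After op 6 (read()): arr=[13 1 14] head=0 tail=2 count=2
After op 7 (read()): arr=[13 1 14] head=1 tail=2 count=1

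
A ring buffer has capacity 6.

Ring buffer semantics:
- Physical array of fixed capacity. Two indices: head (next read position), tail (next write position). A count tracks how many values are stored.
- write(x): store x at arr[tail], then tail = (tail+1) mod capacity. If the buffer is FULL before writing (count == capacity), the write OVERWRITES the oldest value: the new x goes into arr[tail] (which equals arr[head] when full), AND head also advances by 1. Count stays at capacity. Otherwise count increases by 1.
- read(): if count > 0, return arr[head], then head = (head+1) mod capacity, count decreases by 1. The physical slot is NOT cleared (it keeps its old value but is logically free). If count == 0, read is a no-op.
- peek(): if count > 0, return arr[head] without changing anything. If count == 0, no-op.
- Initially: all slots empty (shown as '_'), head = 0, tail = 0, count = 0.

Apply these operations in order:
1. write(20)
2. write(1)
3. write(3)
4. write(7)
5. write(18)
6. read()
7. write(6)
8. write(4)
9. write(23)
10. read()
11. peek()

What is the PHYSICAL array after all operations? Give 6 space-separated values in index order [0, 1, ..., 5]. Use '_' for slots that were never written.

After op 1 (write(20)): arr=[20 _ _ _ _ _] head=0 tail=1 count=1
After op 2 (write(1)): arr=[20 1 _ _ _ _] head=0 tail=2 count=2
After op 3 (write(3)): arr=[20 1 3 _ _ _] head=0 tail=3 count=3
After op 4 (write(7)): arr=[20 1 3 7 _ _] head=0 tail=4 count=4
After op 5 (write(18)): arr=[20 1 3 7 18 _] head=0 tail=5 count=5
After op 6 (read()): arr=[20 1 3 7 18 _] head=1 tail=5 count=4
After op 7 (write(6)): arr=[20 1 3 7 18 6] head=1 tail=0 count=5
After op 8 (write(4)): arr=[4 1 3 7 18 6] head=1 tail=1 count=6
After op 9 (write(23)): arr=[4 23 3 7 18 6] head=2 tail=2 count=6
After op 10 (read()): arr=[4 23 3 7 18 6] head=3 tail=2 count=5
After op 11 (peek()): arr=[4 23 3 7 18 6] head=3 tail=2 count=5

Answer: 4 23 3 7 18 6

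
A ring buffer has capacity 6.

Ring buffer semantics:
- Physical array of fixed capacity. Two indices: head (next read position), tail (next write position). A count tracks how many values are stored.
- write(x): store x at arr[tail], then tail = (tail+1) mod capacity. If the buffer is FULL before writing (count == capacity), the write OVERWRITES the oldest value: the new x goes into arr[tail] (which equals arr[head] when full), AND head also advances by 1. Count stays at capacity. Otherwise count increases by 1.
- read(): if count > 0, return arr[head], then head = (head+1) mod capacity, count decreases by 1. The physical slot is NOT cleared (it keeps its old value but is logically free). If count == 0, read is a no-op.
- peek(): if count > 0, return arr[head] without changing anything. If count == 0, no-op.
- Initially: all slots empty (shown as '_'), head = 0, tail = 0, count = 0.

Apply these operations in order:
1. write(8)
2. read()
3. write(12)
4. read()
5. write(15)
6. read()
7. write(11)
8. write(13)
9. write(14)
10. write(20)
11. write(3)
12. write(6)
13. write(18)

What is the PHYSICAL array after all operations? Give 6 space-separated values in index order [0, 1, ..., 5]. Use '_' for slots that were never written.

Answer: 20 3 6 18 13 14

Derivation:
After op 1 (write(8)): arr=[8 _ _ _ _ _] head=0 tail=1 count=1
After op 2 (read()): arr=[8 _ _ _ _ _] head=1 tail=1 count=0
After op 3 (write(12)): arr=[8 12 _ _ _ _] head=1 tail=2 count=1
After op 4 (read()): arr=[8 12 _ _ _ _] head=2 tail=2 count=0
After op 5 (write(15)): arr=[8 12 15 _ _ _] head=2 tail=3 count=1
After op 6 (read()): arr=[8 12 15 _ _ _] head=3 tail=3 count=0
After op 7 (write(11)): arr=[8 12 15 11 _ _] head=3 tail=4 count=1
After op 8 (write(13)): arr=[8 12 15 11 13 _] head=3 tail=5 count=2
After op 9 (write(14)): arr=[8 12 15 11 13 14] head=3 tail=0 count=3
After op 10 (write(20)): arr=[20 12 15 11 13 14] head=3 tail=1 count=4
After op 11 (write(3)): arr=[20 3 15 11 13 14] head=3 tail=2 count=5
After op 12 (write(6)): arr=[20 3 6 11 13 14] head=3 tail=3 count=6
After op 13 (write(18)): arr=[20 3 6 18 13 14] head=4 tail=4 count=6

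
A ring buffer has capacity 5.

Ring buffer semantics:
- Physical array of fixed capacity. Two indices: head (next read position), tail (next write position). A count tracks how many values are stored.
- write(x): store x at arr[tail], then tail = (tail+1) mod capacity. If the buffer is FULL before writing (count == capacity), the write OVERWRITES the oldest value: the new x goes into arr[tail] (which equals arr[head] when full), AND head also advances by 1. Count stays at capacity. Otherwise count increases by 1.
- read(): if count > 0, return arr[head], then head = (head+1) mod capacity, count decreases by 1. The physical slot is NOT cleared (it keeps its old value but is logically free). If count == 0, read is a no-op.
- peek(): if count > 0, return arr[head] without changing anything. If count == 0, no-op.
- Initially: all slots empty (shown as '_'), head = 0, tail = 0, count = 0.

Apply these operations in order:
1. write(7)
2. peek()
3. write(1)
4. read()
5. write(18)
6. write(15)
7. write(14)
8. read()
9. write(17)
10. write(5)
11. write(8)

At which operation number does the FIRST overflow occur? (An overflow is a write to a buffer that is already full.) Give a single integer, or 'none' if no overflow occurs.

After op 1 (write(7)): arr=[7 _ _ _ _] head=0 tail=1 count=1
After op 2 (peek()): arr=[7 _ _ _ _] head=0 tail=1 count=1
After op 3 (write(1)): arr=[7 1 _ _ _] head=0 tail=2 count=2
After op 4 (read()): arr=[7 1 _ _ _] head=1 tail=2 count=1
After op 5 (write(18)): arr=[7 1 18 _ _] head=1 tail=3 count=2
After op 6 (write(15)): arr=[7 1 18 15 _] head=1 tail=4 count=3
After op 7 (write(14)): arr=[7 1 18 15 14] head=1 tail=0 count=4
After op 8 (read()): arr=[7 1 18 15 14] head=2 tail=0 count=3
After op 9 (write(17)): arr=[17 1 18 15 14] head=2 tail=1 count=4
After op 10 (write(5)): arr=[17 5 18 15 14] head=2 tail=2 count=5
After op 11 (write(8)): arr=[17 5 8 15 14] head=3 tail=3 count=5

Answer: 11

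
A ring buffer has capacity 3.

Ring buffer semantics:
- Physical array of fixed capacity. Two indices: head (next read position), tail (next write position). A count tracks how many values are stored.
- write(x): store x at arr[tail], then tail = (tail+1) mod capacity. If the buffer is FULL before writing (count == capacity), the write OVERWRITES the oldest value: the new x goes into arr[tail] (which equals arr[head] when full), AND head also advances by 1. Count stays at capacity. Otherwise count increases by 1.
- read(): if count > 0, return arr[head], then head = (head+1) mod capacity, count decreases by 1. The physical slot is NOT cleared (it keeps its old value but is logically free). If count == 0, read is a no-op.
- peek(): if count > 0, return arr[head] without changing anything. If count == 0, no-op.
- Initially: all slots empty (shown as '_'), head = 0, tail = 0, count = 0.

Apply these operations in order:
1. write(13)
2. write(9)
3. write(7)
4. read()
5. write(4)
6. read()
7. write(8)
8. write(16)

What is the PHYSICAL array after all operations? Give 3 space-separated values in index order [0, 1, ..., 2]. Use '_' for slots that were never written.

Answer: 4 8 16

Derivation:
After op 1 (write(13)): arr=[13 _ _] head=0 tail=1 count=1
After op 2 (write(9)): arr=[13 9 _] head=0 tail=2 count=2
After op 3 (write(7)): arr=[13 9 7] head=0 tail=0 count=3
After op 4 (read()): arr=[13 9 7] head=1 tail=0 count=2
After op 5 (write(4)): arr=[4 9 7] head=1 tail=1 count=3
After op 6 (read()): arr=[4 9 7] head=2 tail=1 count=2
After op 7 (write(8)): arr=[4 8 7] head=2 tail=2 count=3
After op 8 (write(16)): arr=[4 8 16] head=0 tail=0 count=3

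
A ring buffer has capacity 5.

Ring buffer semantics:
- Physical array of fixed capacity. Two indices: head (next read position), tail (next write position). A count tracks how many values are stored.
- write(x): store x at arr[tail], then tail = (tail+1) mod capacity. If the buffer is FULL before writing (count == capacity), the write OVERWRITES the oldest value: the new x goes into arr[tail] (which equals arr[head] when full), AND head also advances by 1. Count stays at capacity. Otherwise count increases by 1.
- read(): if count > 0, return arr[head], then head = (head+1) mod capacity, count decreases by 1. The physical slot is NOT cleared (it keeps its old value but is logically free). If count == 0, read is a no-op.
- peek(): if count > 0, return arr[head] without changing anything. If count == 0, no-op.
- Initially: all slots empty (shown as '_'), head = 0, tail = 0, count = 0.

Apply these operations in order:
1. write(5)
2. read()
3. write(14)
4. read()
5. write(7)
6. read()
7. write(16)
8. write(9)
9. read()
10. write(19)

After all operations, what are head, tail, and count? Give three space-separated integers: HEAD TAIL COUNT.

After op 1 (write(5)): arr=[5 _ _ _ _] head=0 tail=1 count=1
After op 2 (read()): arr=[5 _ _ _ _] head=1 tail=1 count=0
After op 3 (write(14)): arr=[5 14 _ _ _] head=1 tail=2 count=1
After op 4 (read()): arr=[5 14 _ _ _] head=2 tail=2 count=0
After op 5 (write(7)): arr=[5 14 7 _ _] head=2 tail=3 count=1
After op 6 (read()): arr=[5 14 7 _ _] head=3 tail=3 count=0
After op 7 (write(16)): arr=[5 14 7 16 _] head=3 tail=4 count=1
After op 8 (write(9)): arr=[5 14 7 16 9] head=3 tail=0 count=2
After op 9 (read()): arr=[5 14 7 16 9] head=4 tail=0 count=1
After op 10 (write(19)): arr=[19 14 7 16 9] head=4 tail=1 count=2

Answer: 4 1 2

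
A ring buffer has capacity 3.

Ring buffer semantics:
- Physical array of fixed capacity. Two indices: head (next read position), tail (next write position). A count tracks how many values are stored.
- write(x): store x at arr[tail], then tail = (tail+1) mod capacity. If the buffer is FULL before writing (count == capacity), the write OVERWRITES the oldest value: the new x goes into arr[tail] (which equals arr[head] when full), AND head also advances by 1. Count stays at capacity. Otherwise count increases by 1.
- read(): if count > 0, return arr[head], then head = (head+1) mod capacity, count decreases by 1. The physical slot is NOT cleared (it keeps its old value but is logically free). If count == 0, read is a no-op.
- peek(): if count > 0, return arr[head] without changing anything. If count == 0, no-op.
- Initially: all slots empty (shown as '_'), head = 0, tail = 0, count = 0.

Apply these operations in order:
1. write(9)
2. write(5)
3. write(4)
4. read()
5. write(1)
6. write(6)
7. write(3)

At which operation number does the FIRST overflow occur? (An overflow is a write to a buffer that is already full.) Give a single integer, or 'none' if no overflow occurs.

After op 1 (write(9)): arr=[9 _ _] head=0 tail=1 count=1
After op 2 (write(5)): arr=[9 5 _] head=0 tail=2 count=2
After op 3 (write(4)): arr=[9 5 4] head=0 tail=0 count=3
After op 4 (read()): arr=[9 5 4] head=1 tail=0 count=2
After op 5 (write(1)): arr=[1 5 4] head=1 tail=1 count=3
After op 6 (write(6)): arr=[1 6 4] head=2 tail=2 count=3
After op 7 (write(3)): arr=[1 6 3] head=0 tail=0 count=3

Answer: 6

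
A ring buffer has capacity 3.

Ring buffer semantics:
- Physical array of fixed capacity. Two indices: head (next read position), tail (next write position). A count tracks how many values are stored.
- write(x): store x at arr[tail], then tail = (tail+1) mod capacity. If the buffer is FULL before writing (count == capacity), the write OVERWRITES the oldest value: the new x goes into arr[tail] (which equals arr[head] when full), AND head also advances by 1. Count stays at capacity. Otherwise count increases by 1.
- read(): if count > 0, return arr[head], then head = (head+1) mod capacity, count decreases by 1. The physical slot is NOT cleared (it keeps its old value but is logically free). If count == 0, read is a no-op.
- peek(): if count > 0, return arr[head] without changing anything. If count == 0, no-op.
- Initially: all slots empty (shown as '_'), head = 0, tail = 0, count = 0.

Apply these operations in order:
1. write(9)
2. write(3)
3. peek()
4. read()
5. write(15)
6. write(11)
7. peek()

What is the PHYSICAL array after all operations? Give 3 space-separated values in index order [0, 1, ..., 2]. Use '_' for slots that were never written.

After op 1 (write(9)): arr=[9 _ _] head=0 tail=1 count=1
After op 2 (write(3)): arr=[9 3 _] head=0 tail=2 count=2
After op 3 (peek()): arr=[9 3 _] head=0 tail=2 count=2
After op 4 (read()): arr=[9 3 _] head=1 tail=2 count=1
After op 5 (write(15)): arr=[9 3 15] head=1 tail=0 count=2
After op 6 (write(11)): arr=[11 3 15] head=1 tail=1 count=3
After op 7 (peek()): arr=[11 3 15] head=1 tail=1 count=3

Answer: 11 3 15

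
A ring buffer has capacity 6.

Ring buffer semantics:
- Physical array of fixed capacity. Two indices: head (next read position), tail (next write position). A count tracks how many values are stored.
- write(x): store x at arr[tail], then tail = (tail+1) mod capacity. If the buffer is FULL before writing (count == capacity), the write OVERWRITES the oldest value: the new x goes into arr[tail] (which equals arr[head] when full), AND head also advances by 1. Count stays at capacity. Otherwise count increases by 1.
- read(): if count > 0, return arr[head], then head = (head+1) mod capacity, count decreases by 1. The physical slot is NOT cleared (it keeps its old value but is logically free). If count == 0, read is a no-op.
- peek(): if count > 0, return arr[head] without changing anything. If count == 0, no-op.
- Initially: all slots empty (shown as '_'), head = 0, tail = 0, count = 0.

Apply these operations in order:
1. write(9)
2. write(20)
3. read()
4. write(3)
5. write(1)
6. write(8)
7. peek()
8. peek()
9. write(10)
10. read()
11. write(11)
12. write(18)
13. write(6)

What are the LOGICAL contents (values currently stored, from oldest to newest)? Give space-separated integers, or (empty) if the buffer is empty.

Answer: 1 8 10 11 18 6

Derivation:
After op 1 (write(9)): arr=[9 _ _ _ _ _] head=0 tail=1 count=1
After op 2 (write(20)): arr=[9 20 _ _ _ _] head=0 tail=2 count=2
After op 3 (read()): arr=[9 20 _ _ _ _] head=1 tail=2 count=1
After op 4 (write(3)): arr=[9 20 3 _ _ _] head=1 tail=3 count=2
After op 5 (write(1)): arr=[9 20 3 1 _ _] head=1 tail=4 count=3
After op 6 (write(8)): arr=[9 20 3 1 8 _] head=1 tail=5 count=4
After op 7 (peek()): arr=[9 20 3 1 8 _] head=1 tail=5 count=4
After op 8 (peek()): arr=[9 20 3 1 8 _] head=1 tail=5 count=4
After op 9 (write(10)): arr=[9 20 3 1 8 10] head=1 tail=0 count=5
After op 10 (read()): arr=[9 20 3 1 8 10] head=2 tail=0 count=4
After op 11 (write(11)): arr=[11 20 3 1 8 10] head=2 tail=1 count=5
After op 12 (write(18)): arr=[11 18 3 1 8 10] head=2 tail=2 count=6
After op 13 (write(6)): arr=[11 18 6 1 8 10] head=3 tail=3 count=6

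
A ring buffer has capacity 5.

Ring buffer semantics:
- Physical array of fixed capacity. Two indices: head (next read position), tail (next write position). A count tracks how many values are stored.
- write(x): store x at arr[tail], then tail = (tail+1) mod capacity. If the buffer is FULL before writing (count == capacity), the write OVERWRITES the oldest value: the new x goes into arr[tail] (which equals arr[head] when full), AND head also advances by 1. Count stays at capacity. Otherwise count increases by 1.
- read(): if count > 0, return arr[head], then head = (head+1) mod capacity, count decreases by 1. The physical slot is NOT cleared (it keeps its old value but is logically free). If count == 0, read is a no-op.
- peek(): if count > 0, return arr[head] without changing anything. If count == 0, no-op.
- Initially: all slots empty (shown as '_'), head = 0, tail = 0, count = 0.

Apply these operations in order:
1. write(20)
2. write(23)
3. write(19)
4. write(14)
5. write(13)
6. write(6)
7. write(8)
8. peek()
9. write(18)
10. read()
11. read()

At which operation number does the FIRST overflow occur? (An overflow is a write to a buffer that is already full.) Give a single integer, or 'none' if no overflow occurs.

Answer: 6

Derivation:
After op 1 (write(20)): arr=[20 _ _ _ _] head=0 tail=1 count=1
After op 2 (write(23)): arr=[20 23 _ _ _] head=0 tail=2 count=2
After op 3 (write(19)): arr=[20 23 19 _ _] head=0 tail=3 count=3
After op 4 (write(14)): arr=[20 23 19 14 _] head=0 tail=4 count=4
After op 5 (write(13)): arr=[20 23 19 14 13] head=0 tail=0 count=5
After op 6 (write(6)): arr=[6 23 19 14 13] head=1 tail=1 count=5
After op 7 (write(8)): arr=[6 8 19 14 13] head=2 tail=2 count=5
After op 8 (peek()): arr=[6 8 19 14 13] head=2 tail=2 count=5
After op 9 (write(18)): arr=[6 8 18 14 13] head=3 tail=3 count=5
After op 10 (read()): arr=[6 8 18 14 13] head=4 tail=3 count=4
After op 11 (read()): arr=[6 8 18 14 13] head=0 tail=3 count=3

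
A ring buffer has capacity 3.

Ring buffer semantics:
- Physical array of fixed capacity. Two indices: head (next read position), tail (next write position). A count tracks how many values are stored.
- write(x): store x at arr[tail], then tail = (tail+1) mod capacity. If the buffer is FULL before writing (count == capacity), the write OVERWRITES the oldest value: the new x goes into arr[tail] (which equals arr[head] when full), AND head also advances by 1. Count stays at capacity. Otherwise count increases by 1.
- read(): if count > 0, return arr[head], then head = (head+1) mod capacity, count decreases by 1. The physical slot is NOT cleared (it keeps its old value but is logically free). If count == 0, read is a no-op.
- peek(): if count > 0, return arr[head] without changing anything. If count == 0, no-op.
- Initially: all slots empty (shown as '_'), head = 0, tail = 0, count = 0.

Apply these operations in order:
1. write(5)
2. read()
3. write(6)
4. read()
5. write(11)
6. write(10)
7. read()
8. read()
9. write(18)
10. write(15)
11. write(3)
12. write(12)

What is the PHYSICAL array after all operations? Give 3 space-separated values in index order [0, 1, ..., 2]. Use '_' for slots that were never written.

Answer: 3 12 15

Derivation:
After op 1 (write(5)): arr=[5 _ _] head=0 tail=1 count=1
After op 2 (read()): arr=[5 _ _] head=1 tail=1 count=0
After op 3 (write(6)): arr=[5 6 _] head=1 tail=2 count=1
After op 4 (read()): arr=[5 6 _] head=2 tail=2 count=0
After op 5 (write(11)): arr=[5 6 11] head=2 tail=0 count=1
After op 6 (write(10)): arr=[10 6 11] head=2 tail=1 count=2
After op 7 (read()): arr=[10 6 11] head=0 tail=1 count=1
After op 8 (read()): arr=[10 6 11] head=1 tail=1 count=0
After op 9 (write(18)): arr=[10 18 11] head=1 tail=2 count=1
After op 10 (write(15)): arr=[10 18 15] head=1 tail=0 count=2
After op 11 (write(3)): arr=[3 18 15] head=1 tail=1 count=3
After op 12 (write(12)): arr=[3 12 15] head=2 tail=2 count=3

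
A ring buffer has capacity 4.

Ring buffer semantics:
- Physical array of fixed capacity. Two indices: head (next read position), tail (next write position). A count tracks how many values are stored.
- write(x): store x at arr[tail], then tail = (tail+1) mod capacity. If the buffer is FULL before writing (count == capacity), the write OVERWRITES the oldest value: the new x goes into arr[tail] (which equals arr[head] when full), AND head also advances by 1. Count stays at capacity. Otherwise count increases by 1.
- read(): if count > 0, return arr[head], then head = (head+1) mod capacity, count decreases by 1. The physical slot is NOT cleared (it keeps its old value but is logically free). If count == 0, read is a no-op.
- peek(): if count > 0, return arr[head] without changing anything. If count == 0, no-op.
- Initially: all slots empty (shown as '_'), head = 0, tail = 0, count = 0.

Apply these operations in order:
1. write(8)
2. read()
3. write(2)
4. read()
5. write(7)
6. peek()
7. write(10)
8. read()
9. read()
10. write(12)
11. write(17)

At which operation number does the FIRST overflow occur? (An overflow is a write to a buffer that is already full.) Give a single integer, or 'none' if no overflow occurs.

Answer: none

Derivation:
After op 1 (write(8)): arr=[8 _ _ _] head=0 tail=1 count=1
After op 2 (read()): arr=[8 _ _ _] head=1 tail=1 count=0
After op 3 (write(2)): arr=[8 2 _ _] head=1 tail=2 count=1
After op 4 (read()): arr=[8 2 _ _] head=2 tail=2 count=0
After op 5 (write(7)): arr=[8 2 7 _] head=2 tail=3 count=1
After op 6 (peek()): arr=[8 2 7 _] head=2 tail=3 count=1
After op 7 (write(10)): arr=[8 2 7 10] head=2 tail=0 count=2
After op 8 (read()): arr=[8 2 7 10] head=3 tail=0 count=1
After op 9 (read()): arr=[8 2 7 10] head=0 tail=0 count=0
After op 10 (write(12)): arr=[12 2 7 10] head=0 tail=1 count=1
After op 11 (write(17)): arr=[12 17 7 10] head=0 tail=2 count=2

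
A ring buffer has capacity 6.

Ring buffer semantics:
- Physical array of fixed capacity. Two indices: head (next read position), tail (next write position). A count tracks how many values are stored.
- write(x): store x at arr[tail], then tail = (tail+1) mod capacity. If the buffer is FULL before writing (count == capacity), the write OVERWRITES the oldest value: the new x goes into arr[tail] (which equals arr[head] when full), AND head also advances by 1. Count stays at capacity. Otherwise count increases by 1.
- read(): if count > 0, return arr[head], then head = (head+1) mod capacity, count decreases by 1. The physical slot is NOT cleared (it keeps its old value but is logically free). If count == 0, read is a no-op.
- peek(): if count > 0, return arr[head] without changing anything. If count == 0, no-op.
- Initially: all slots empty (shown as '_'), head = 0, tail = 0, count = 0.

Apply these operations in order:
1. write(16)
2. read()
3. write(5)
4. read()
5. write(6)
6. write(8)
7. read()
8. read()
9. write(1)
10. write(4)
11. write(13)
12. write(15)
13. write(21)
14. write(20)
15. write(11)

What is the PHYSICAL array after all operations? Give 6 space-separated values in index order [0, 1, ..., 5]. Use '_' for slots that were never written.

Answer: 13 15 21 20 11 4

Derivation:
After op 1 (write(16)): arr=[16 _ _ _ _ _] head=0 tail=1 count=1
After op 2 (read()): arr=[16 _ _ _ _ _] head=1 tail=1 count=0
After op 3 (write(5)): arr=[16 5 _ _ _ _] head=1 tail=2 count=1
After op 4 (read()): arr=[16 5 _ _ _ _] head=2 tail=2 count=0
After op 5 (write(6)): arr=[16 5 6 _ _ _] head=2 tail=3 count=1
After op 6 (write(8)): arr=[16 5 6 8 _ _] head=2 tail=4 count=2
After op 7 (read()): arr=[16 5 6 8 _ _] head=3 tail=4 count=1
After op 8 (read()): arr=[16 5 6 8 _ _] head=4 tail=4 count=0
After op 9 (write(1)): arr=[16 5 6 8 1 _] head=4 tail=5 count=1
After op 10 (write(4)): arr=[16 5 6 8 1 4] head=4 tail=0 count=2
After op 11 (write(13)): arr=[13 5 6 8 1 4] head=4 tail=1 count=3
After op 12 (write(15)): arr=[13 15 6 8 1 4] head=4 tail=2 count=4
After op 13 (write(21)): arr=[13 15 21 8 1 4] head=4 tail=3 count=5
After op 14 (write(20)): arr=[13 15 21 20 1 4] head=4 tail=4 count=6
After op 15 (write(11)): arr=[13 15 21 20 11 4] head=5 tail=5 count=6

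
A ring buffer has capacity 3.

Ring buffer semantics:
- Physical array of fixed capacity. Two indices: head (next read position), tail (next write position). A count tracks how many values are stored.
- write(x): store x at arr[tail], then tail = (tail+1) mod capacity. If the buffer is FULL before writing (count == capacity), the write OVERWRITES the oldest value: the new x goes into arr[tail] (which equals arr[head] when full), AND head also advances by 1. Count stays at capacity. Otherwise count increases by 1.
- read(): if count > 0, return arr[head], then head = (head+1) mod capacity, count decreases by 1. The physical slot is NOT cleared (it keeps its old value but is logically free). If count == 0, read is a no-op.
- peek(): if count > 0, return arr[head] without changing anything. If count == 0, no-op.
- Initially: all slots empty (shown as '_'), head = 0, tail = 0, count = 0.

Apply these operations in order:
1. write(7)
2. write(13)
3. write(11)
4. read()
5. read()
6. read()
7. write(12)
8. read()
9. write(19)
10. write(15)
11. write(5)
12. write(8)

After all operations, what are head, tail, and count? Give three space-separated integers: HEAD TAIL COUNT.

Answer: 2 2 3

Derivation:
After op 1 (write(7)): arr=[7 _ _] head=0 tail=1 count=1
After op 2 (write(13)): arr=[7 13 _] head=0 tail=2 count=2
After op 3 (write(11)): arr=[7 13 11] head=0 tail=0 count=3
After op 4 (read()): arr=[7 13 11] head=1 tail=0 count=2
After op 5 (read()): arr=[7 13 11] head=2 tail=0 count=1
After op 6 (read()): arr=[7 13 11] head=0 tail=0 count=0
After op 7 (write(12)): arr=[12 13 11] head=0 tail=1 count=1
After op 8 (read()): arr=[12 13 11] head=1 tail=1 count=0
After op 9 (write(19)): arr=[12 19 11] head=1 tail=2 count=1
After op 10 (write(15)): arr=[12 19 15] head=1 tail=0 count=2
After op 11 (write(5)): arr=[5 19 15] head=1 tail=1 count=3
After op 12 (write(8)): arr=[5 8 15] head=2 tail=2 count=3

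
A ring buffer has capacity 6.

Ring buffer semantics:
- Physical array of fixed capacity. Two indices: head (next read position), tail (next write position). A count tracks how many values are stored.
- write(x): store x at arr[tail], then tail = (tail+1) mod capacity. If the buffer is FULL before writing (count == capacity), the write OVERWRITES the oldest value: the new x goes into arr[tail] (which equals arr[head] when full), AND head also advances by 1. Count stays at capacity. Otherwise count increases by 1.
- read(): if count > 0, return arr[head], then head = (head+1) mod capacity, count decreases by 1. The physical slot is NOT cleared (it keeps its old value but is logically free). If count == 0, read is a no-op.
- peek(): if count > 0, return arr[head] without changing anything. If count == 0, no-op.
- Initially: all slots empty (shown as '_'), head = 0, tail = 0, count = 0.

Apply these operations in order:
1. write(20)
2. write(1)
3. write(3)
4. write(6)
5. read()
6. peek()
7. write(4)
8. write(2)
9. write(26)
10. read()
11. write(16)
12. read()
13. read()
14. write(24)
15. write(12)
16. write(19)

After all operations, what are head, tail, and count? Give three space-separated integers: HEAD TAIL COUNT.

Answer: 5 5 6

Derivation:
After op 1 (write(20)): arr=[20 _ _ _ _ _] head=0 tail=1 count=1
After op 2 (write(1)): arr=[20 1 _ _ _ _] head=0 tail=2 count=2
After op 3 (write(3)): arr=[20 1 3 _ _ _] head=0 tail=3 count=3
After op 4 (write(6)): arr=[20 1 3 6 _ _] head=0 tail=4 count=4
After op 5 (read()): arr=[20 1 3 6 _ _] head=1 tail=4 count=3
After op 6 (peek()): arr=[20 1 3 6 _ _] head=1 tail=4 count=3
After op 7 (write(4)): arr=[20 1 3 6 4 _] head=1 tail=5 count=4
After op 8 (write(2)): arr=[20 1 3 6 4 2] head=1 tail=0 count=5
After op 9 (write(26)): arr=[26 1 3 6 4 2] head=1 tail=1 count=6
After op 10 (read()): arr=[26 1 3 6 4 2] head=2 tail=1 count=5
After op 11 (write(16)): arr=[26 16 3 6 4 2] head=2 tail=2 count=6
After op 12 (read()): arr=[26 16 3 6 4 2] head=3 tail=2 count=5
After op 13 (read()): arr=[26 16 3 6 4 2] head=4 tail=2 count=4
After op 14 (write(24)): arr=[26 16 24 6 4 2] head=4 tail=3 count=5
After op 15 (write(12)): arr=[26 16 24 12 4 2] head=4 tail=4 count=6
After op 16 (write(19)): arr=[26 16 24 12 19 2] head=5 tail=5 count=6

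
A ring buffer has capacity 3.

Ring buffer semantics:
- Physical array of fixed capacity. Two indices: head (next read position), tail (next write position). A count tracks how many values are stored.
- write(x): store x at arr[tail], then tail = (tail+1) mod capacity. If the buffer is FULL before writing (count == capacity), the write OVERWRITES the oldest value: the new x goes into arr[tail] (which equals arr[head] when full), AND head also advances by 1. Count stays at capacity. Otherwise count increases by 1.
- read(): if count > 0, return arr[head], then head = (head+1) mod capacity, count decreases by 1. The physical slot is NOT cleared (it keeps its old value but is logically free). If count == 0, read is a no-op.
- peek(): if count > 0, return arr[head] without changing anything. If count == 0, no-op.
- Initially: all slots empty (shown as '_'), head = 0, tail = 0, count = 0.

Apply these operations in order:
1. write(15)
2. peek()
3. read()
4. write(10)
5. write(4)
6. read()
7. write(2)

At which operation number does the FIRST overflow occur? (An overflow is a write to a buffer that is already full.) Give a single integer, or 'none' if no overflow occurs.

After op 1 (write(15)): arr=[15 _ _] head=0 tail=1 count=1
After op 2 (peek()): arr=[15 _ _] head=0 tail=1 count=1
After op 3 (read()): arr=[15 _ _] head=1 tail=1 count=0
After op 4 (write(10)): arr=[15 10 _] head=1 tail=2 count=1
After op 5 (write(4)): arr=[15 10 4] head=1 tail=0 count=2
After op 6 (read()): arr=[15 10 4] head=2 tail=0 count=1
After op 7 (write(2)): arr=[2 10 4] head=2 tail=1 count=2

Answer: none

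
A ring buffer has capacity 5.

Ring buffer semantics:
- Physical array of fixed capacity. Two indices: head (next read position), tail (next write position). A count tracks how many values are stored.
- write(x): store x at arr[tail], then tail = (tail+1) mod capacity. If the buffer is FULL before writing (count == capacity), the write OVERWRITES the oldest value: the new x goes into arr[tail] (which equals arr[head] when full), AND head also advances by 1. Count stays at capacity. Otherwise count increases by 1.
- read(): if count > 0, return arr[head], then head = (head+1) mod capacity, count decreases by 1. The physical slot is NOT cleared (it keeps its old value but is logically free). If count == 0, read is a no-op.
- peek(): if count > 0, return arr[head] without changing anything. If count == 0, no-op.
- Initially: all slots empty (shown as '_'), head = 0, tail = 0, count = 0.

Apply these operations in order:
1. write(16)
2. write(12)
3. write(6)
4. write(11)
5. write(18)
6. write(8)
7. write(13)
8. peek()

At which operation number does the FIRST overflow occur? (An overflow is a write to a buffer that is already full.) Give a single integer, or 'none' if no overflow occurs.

After op 1 (write(16)): arr=[16 _ _ _ _] head=0 tail=1 count=1
After op 2 (write(12)): arr=[16 12 _ _ _] head=0 tail=2 count=2
After op 3 (write(6)): arr=[16 12 6 _ _] head=0 tail=3 count=3
After op 4 (write(11)): arr=[16 12 6 11 _] head=0 tail=4 count=4
After op 5 (write(18)): arr=[16 12 6 11 18] head=0 tail=0 count=5
After op 6 (write(8)): arr=[8 12 6 11 18] head=1 tail=1 count=5
After op 7 (write(13)): arr=[8 13 6 11 18] head=2 tail=2 count=5
After op 8 (peek()): arr=[8 13 6 11 18] head=2 tail=2 count=5

Answer: 6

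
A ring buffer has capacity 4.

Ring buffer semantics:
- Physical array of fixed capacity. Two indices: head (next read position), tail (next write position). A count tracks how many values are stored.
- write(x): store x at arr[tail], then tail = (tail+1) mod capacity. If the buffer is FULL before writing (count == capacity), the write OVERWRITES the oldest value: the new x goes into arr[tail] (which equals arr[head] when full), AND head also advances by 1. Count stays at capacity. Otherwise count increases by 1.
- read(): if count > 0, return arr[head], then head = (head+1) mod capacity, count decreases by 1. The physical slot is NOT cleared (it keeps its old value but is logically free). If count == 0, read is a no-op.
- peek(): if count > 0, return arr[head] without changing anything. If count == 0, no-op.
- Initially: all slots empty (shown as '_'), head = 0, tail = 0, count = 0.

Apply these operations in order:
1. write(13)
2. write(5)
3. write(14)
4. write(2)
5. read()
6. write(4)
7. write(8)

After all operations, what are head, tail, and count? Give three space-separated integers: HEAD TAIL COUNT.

After op 1 (write(13)): arr=[13 _ _ _] head=0 tail=1 count=1
After op 2 (write(5)): arr=[13 5 _ _] head=0 tail=2 count=2
After op 3 (write(14)): arr=[13 5 14 _] head=0 tail=3 count=3
After op 4 (write(2)): arr=[13 5 14 2] head=0 tail=0 count=4
After op 5 (read()): arr=[13 5 14 2] head=1 tail=0 count=3
After op 6 (write(4)): arr=[4 5 14 2] head=1 tail=1 count=4
After op 7 (write(8)): arr=[4 8 14 2] head=2 tail=2 count=4

Answer: 2 2 4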